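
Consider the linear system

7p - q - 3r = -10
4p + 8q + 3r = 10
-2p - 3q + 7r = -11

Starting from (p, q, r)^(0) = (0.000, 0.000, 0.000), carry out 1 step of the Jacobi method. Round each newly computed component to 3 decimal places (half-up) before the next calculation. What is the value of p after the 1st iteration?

-1.429

Iteration 1:
  p = (-10 - (-1)·0.000 - (-3)·0.000) / (7) = -1.429
  q = (10 - (4)·0.000 - (3)·0.000) / (8) = 1.250
  r = (-11 - (-2)·0.000 - (-3)·0.000) / (7) = -1.571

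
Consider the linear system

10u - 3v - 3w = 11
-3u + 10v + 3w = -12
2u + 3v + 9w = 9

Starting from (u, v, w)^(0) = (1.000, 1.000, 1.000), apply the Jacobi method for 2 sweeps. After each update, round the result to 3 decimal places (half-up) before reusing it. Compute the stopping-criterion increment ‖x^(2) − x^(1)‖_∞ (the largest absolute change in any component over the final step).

0.827

Iteration 1:
  u = (11 - (-3)·1.000 - (-3)·1.000) / (10) = 1.700
  v = (-12 - (-3)·1.000 - (3)·1.000) / (10) = -1.200
  w = (9 - (2)·1.000 - (3)·1.000) / (9) = 0.444
Iteration 2:
  u = (11 - (-3)·-1.200 - (-3)·0.444) / (10) = 0.873
  v = (-12 - (-3)·1.700 - (3)·0.444) / (10) = -0.823
  w = (9 - (2)·1.700 - (3)·-1.200) / (9) = 1.022
Change: (-0.827, 0.377, 0.578) → max |·| = 0.827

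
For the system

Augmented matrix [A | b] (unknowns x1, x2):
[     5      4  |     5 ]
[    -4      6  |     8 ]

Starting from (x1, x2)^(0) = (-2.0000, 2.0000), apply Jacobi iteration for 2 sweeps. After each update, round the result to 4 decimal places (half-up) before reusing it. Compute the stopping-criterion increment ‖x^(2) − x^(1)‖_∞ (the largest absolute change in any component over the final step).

Iteration 1:
  x1 = (5 - (4)·2.0000) / (5) = -0.6000
  x2 = (8 - (-4)·-2.0000) / (6) = 0.0000
Iteration 2:
  x1 = (5 - (4)·0.0000) / (5) = 1.0000
  x2 = (8 - (-4)·-0.6000) / (6) = 0.9333
Change: (1.6000, 0.9333) → max |·| = 1.6000

1.6000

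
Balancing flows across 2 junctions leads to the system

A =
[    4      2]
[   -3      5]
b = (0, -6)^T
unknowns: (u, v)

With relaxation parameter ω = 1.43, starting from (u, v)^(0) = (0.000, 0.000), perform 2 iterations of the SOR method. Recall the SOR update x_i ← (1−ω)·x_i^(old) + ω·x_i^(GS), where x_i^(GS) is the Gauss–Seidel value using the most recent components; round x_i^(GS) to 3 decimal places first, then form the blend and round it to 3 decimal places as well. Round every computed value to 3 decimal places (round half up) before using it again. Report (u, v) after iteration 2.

Iteration 1:
  u: GS value = (0 - (2)·0.000) / (4) = 0.000;  u ← (1−ω)·0.000 + ω·0.000 = 0.000
  v: GS value = (-6 - (-3)·0.000) / (5) = -1.200;  v ← (1−ω)·0.000 + ω·-1.200 = -1.716
Iteration 2:
  u: GS value = (0 - (2)·-1.716) / (4) = 0.858;  u ← (1−ω)·0.000 + ω·0.858 = 1.227
  v: GS value = (-6 - (-3)·1.227) / (5) = -0.464;  v ← (1−ω)·-1.716 + ω·-0.464 = 0.074

(1.227, 0.074)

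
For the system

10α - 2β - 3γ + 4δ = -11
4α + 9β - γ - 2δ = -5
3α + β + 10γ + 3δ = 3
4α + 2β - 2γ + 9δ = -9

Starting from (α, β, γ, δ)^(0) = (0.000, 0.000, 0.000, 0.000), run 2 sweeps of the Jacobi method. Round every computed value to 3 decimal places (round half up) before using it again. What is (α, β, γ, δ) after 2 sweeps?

Iteration 1:
  α = (-11 - (-2)·0.000 - (-3)·0.000 - (4)·0.000) / (10) = -1.100
  β = (-5 - (4)·0.000 - (-1)·0.000 - (-2)·0.000) / (9) = -0.556
  γ = (3 - (3)·0.000 - (1)·0.000 - (3)·0.000) / (10) = 0.300
  δ = (-9 - (4)·0.000 - (2)·0.000 - (-2)·0.000) / (9) = -1.000
Iteration 2:
  α = (-11 - (-2)·-0.556 - (-3)·0.300 - (4)·-1.000) / (10) = -0.721
  β = (-5 - (4)·-1.100 - (-1)·0.300 - (-2)·-1.000) / (9) = -0.256
  γ = (3 - (3)·-1.100 - (1)·-0.556 - (3)·-1.000) / (10) = 0.986
  δ = (-9 - (4)·-1.100 - (2)·-0.556 - (-2)·0.300) / (9) = -0.321

(-0.721, -0.256, 0.986, -0.321)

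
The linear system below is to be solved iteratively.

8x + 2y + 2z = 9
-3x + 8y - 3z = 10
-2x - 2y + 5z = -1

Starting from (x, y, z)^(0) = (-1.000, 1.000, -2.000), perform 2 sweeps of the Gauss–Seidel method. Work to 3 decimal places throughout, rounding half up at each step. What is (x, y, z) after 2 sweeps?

(0.682, 1.789, 0.788)

Iteration 1:
  x = (9 - (2)·1.000 - (2)·-2.000) / (8) = 1.375
  y = (10 - (-3)·1.375 - (-3)·-2.000) / (8) = 1.016
  z = (-1 - (-2)·1.375 - (-2)·1.016) / (5) = 0.756
Iteration 2:
  x = (9 - (2)·1.016 - (2)·0.756) / (8) = 0.682
  y = (10 - (-3)·0.682 - (-3)·0.756) / (8) = 1.789
  z = (-1 - (-2)·0.682 - (-2)·1.789) / (5) = 0.788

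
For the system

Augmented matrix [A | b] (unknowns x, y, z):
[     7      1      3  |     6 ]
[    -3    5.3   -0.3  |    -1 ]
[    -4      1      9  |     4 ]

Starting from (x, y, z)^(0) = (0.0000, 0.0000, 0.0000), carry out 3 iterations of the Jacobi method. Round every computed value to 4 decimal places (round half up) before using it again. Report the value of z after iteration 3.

0.7170

Iteration 1:
  x = (6 - (1)·0.0000 - (3)·0.0000) / (7) = 0.8571
  y = (-1 - (-3)·0.0000 - (-0.3)·0.0000) / (5.3) = -0.1887
  z = (4 - (-4)·0.0000 - (1)·0.0000) / (9) = 0.4444
Iteration 2:
  x = (6 - (1)·-0.1887 - (3)·0.4444) / (7) = 0.6936
  y = (-1 - (-3)·0.8571 - (-0.3)·0.4444) / (5.3) = 0.3216
  z = (4 - (-4)·0.8571 - (1)·-0.1887) / (9) = 0.8463
Iteration 3:
  x = (6 - (1)·0.3216 - (3)·0.8463) / (7) = 0.4485
  y = (-1 - (-3)·0.6936 - (-0.3)·0.8463) / (5.3) = 0.2518
  z = (4 - (-4)·0.6936 - (1)·0.3216) / (9) = 0.7170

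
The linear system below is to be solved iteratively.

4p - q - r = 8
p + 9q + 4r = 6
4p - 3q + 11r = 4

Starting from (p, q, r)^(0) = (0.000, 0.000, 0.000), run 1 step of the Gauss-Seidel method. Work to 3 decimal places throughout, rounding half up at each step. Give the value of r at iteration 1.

-0.243

Iteration 1:
  p = (8 - (-1)·0.000 - (-1)·0.000) / (4) = 2.000
  q = (6 - (1)·2.000 - (4)·0.000) / (9) = 0.444
  r = (4 - (4)·2.000 - (-3)·0.444) / (11) = -0.243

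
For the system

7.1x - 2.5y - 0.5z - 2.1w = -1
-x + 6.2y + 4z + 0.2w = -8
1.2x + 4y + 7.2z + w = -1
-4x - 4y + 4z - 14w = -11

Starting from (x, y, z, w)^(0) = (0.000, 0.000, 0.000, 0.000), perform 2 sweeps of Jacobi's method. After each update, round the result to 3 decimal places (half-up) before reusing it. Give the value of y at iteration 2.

-1.249

Iteration 1:
  x = (-1 - (-2.5)·0.000 - (-0.5)·0.000 - (-2.1)·0.000) / (7.1) = -0.141
  y = (-8 - (-1)·0.000 - (4)·0.000 - (0.2)·0.000) / (6.2) = -1.290
  z = (-1 - (1.2)·0.000 - (4)·0.000 - (1)·0.000) / (7.2) = -0.139
  w = (-11 - (-4)·0.000 - (-4)·0.000 - (4)·0.000) / (-14) = 0.786
Iteration 2:
  x = (-1 - (-2.5)·-1.290 - (-0.5)·-0.139 - (-2.1)·0.786) / (7.1) = -0.372
  y = (-8 - (-1)·-0.141 - (4)·-0.139 - (0.2)·0.786) / (6.2) = -1.249
  z = (-1 - (1.2)·-0.141 - (4)·-1.290 - (1)·0.786) / (7.2) = 0.492
  w = (-11 - (-4)·-0.141 - (-4)·-1.290 - (4)·-0.139) / (-14) = 1.155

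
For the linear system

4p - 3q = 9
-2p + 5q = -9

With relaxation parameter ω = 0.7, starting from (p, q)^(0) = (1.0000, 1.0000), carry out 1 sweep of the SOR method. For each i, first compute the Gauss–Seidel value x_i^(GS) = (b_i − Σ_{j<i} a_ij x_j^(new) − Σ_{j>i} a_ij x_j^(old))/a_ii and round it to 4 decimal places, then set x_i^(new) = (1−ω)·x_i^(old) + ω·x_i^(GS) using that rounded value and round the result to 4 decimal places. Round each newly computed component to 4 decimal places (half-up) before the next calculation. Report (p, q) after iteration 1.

Iteration 1:
  p: GS value = (9 - (-3)·1.0000) / (4) = 3.0000;  p ← (1−ω)·1.0000 + ω·3.0000 = 2.4000
  q: GS value = (-9 - (-2)·2.4000) / (5) = -0.8400;  q ← (1−ω)·1.0000 + ω·-0.8400 = -0.2880

(2.4000, -0.2880)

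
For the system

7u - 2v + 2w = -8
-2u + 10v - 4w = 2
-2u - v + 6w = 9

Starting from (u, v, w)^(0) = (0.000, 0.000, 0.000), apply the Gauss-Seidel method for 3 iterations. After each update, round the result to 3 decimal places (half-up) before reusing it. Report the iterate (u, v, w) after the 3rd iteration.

(-1.348, 0.358, 1.110)

Iteration 1:
  u = (-8 - (-2)·0.000 - (2)·0.000) / (7) = -1.143
  v = (2 - (-2)·-1.143 - (-4)·0.000) / (10) = -0.029
  w = (9 - (-2)·-1.143 - (-1)·-0.029) / (6) = 1.114
Iteration 2:
  u = (-8 - (-2)·-0.029 - (2)·1.114) / (7) = -1.469
  v = (2 - (-2)·-1.469 - (-4)·1.114) / (10) = 0.352
  w = (9 - (-2)·-1.469 - (-1)·0.352) / (6) = 1.069
Iteration 3:
  u = (-8 - (-2)·0.352 - (2)·1.069) / (7) = -1.348
  v = (2 - (-2)·-1.348 - (-4)·1.069) / (10) = 0.358
  w = (9 - (-2)·-1.348 - (-1)·0.358) / (6) = 1.110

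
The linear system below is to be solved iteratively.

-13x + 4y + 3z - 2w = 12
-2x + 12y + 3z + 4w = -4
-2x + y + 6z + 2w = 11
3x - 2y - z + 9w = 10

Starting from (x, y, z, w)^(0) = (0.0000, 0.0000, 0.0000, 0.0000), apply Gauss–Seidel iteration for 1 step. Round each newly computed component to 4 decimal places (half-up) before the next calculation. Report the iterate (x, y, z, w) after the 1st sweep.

(-0.9231, -0.4872, 1.6068, 1.4891)

Iteration 1:
  x = (12 - (4)·0.0000 - (3)·0.0000 - (-2)·0.0000) / (-13) = -0.9231
  y = (-4 - (-2)·-0.9231 - (3)·0.0000 - (4)·0.0000) / (12) = -0.4872
  z = (11 - (-2)·-0.9231 - (1)·-0.4872 - (2)·0.0000) / (6) = 1.6068
  w = (10 - (3)·-0.9231 - (-2)·-0.4872 - (-1)·1.6068) / (9) = 1.4891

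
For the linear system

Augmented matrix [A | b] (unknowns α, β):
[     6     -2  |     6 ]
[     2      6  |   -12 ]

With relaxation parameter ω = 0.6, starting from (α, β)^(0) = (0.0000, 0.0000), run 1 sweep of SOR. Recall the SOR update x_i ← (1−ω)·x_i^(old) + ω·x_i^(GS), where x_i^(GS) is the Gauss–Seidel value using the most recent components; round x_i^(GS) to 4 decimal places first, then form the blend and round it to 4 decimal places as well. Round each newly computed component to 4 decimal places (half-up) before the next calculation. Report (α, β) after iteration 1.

Iteration 1:
  α: GS value = (6 - (-2)·0.0000) / (6) = 1.0000;  α ← (1−ω)·0.0000 + ω·1.0000 = 0.6000
  β: GS value = (-12 - (2)·0.6000) / (6) = -2.2000;  β ← (1−ω)·0.0000 + ω·-2.2000 = -1.3200

(0.6000, -1.3200)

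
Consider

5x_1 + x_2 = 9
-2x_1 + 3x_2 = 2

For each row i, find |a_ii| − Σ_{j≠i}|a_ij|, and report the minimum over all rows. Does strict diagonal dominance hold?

row 1: |5| − (1) = 4
row 2: |3| − (2) = 1
minimum over rows = 1 → strictly diagonally dominant (convergence guaranteed)

1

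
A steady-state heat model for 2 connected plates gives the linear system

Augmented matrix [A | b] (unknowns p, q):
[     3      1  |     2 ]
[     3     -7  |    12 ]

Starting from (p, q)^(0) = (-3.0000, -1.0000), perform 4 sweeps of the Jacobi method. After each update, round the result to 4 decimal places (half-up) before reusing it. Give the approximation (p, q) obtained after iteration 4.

(1.0000, -1.2449)

Iteration 1:
  p = (2 - (1)·-1.0000) / (3) = 1.0000
  q = (12 - (3)·-3.0000) / (-7) = -3.0000
Iteration 2:
  p = (2 - (1)·-3.0000) / (3) = 1.6667
  q = (12 - (3)·1.0000) / (-7) = -1.2857
Iteration 3:
  p = (2 - (1)·-1.2857) / (3) = 1.0952
  q = (12 - (3)·1.6667) / (-7) = -1.0000
Iteration 4:
  p = (2 - (1)·-1.0000) / (3) = 1.0000
  q = (12 - (3)·1.0952) / (-7) = -1.2449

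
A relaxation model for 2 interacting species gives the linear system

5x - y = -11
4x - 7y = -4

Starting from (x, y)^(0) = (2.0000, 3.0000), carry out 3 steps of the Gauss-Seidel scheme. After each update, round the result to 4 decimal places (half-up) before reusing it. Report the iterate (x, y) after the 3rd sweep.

(-2.3450, -0.7686)

Iteration 1:
  x = (-11 - (-1)·3.0000) / (5) = -1.6000
  y = (-4 - (4)·-1.6000) / (-7) = -0.3429
Iteration 2:
  x = (-11 - (-1)·-0.3429) / (5) = -2.2686
  y = (-4 - (4)·-2.2686) / (-7) = -0.7249
Iteration 3:
  x = (-11 - (-1)·-0.7249) / (5) = -2.3450
  y = (-4 - (4)·-2.3450) / (-7) = -0.7686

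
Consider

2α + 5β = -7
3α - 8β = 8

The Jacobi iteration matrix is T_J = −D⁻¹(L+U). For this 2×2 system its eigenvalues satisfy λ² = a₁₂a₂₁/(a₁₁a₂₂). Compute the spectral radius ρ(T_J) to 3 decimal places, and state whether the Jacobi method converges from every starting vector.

a₁₂a₂₁/(a₁₁a₂₂) = (5)·(3) / ((2)·(-8)) = -0.937500
ρ = √|-0.937500| = √0.937500 = 0.968
ρ < 1, so Jacobi converges

0.968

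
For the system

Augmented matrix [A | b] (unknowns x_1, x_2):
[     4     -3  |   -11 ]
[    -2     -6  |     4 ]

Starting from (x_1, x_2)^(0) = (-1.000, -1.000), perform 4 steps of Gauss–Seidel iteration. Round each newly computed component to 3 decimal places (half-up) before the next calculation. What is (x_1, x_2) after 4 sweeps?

Iteration 1:
  x_1 = (-11 - (-3)·-1.000) / (4) = -3.500
  x_2 = (4 - (-2)·-3.500) / (-6) = 0.500
Iteration 2:
  x_1 = (-11 - (-3)·0.500) / (4) = -2.375
  x_2 = (4 - (-2)·-2.375) / (-6) = 0.125
Iteration 3:
  x_1 = (-11 - (-3)·0.125) / (4) = -2.656
  x_2 = (4 - (-2)·-2.656) / (-6) = 0.219
Iteration 4:
  x_1 = (-11 - (-3)·0.219) / (4) = -2.586
  x_2 = (4 - (-2)·-2.586) / (-6) = 0.195

(-2.586, 0.195)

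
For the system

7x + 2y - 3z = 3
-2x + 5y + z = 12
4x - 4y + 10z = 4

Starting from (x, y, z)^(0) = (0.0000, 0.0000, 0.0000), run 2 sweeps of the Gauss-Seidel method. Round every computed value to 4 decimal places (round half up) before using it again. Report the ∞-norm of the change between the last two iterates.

0.3298

Iteration 1:
  x = (3 - (2)·0.0000 - (-3)·0.0000) / (7) = 0.4286
  y = (12 - (-2)·0.4286 - (1)·0.0000) / (5) = 2.5714
  z = (4 - (4)·0.4286 - (-4)·2.5714) / (10) = 1.2571
Iteration 2:
  x = (3 - (2)·2.5714 - (-3)·1.2571) / (7) = 0.2326
  y = (12 - (-2)·0.2326 - (1)·1.2571) / (5) = 2.2416
  z = (4 - (4)·0.2326 - (-4)·2.2416) / (10) = 1.2036
Change: (-0.1960, -0.3298, -0.0535) → max |·| = 0.3298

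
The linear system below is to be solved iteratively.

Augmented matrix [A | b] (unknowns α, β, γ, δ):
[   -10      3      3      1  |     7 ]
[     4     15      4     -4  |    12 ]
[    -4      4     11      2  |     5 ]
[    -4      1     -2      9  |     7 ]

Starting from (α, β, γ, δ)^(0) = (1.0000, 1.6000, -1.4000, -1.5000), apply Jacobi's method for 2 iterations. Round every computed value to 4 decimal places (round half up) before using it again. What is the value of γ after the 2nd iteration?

-0.1503

Iteration 1:
  α = (7 - (3)·1.6000 - (3)·-1.4000 - (1)·-1.5000) / (-10) = -0.7900
  β = (12 - (4)·1.0000 - (4)·-1.4000 - (-4)·-1.5000) / (15) = 0.5067
  γ = (5 - (-4)·1.0000 - (4)·1.6000 - (2)·-1.5000) / (11) = 0.5091
  δ = (7 - (-4)·1.0000 - (1)·1.6000 - (-2)·-1.4000) / (9) = 0.7333
Iteration 2:
  α = (7 - (3)·0.5067 - (3)·0.5091 - (1)·0.7333) / (-10) = -0.3219
  β = (12 - (4)·-0.7900 - (4)·0.5091 - (-4)·0.7333) / (15) = 1.0705
  γ = (5 - (-4)·-0.7900 - (4)·0.5067 - (2)·0.7333) / (11) = -0.1503
  δ = (7 - (-4)·-0.7900 - (1)·0.5067 - (-2)·0.5091) / (9) = 0.4835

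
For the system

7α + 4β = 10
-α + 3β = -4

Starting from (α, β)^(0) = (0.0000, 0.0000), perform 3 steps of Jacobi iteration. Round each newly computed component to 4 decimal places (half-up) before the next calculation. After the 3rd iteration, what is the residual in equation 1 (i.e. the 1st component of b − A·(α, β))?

-1.0153

Iteration 1:
  α = (10 - (4)·0.0000) / (7) = 1.4286
  β = (-4 - (-1)·0.0000) / (3) = -1.3333
Iteration 2:
  α = (10 - (4)·-1.3333) / (7) = 2.1905
  β = (-4 - (-1)·1.4286) / (3) = -0.8571
Iteration 3:
  α = (10 - (4)·-0.8571) / (7) = 1.9183
  β = (-4 - (-1)·2.1905) / (3) = -0.6032
Residual b − A·x = (-1.0153, -0.2721)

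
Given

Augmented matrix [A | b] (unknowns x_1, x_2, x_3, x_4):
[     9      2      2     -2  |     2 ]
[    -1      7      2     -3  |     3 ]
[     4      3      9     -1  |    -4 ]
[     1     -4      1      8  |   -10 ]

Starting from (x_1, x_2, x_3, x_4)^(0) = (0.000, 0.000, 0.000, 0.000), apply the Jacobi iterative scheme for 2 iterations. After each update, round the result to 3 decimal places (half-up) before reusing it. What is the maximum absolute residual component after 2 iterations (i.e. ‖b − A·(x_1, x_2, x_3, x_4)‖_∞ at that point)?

2.472

Iteration 1:
  x_1 = (2 - (2)·0.000 - (2)·0.000 - (-2)·0.000) / (9) = 0.222
  x_2 = (3 - (-1)·0.000 - (2)·0.000 - (-3)·0.000) / (7) = 0.429
  x_3 = (-4 - (4)·0.000 - (3)·0.000 - (-1)·0.000) / (9) = -0.444
  x_4 = (-10 - (1)·0.000 - (-4)·0.000 - (1)·0.000) / (8) = -1.250
Iteration 2:
  x_1 = (2 - (2)·0.429 - (2)·-0.444 - (-2)·-1.250) / (9) = -0.052
  x_2 = (3 - (-1)·0.222 - (2)·-0.444 - (-3)·-1.250) / (7) = 0.051
  x_3 = (-4 - (4)·0.222 - (3)·0.429 - (-1)·-1.250) / (9) = -0.825
  x_4 = (-10 - (1)·0.222 - (-4)·0.429 - (1)·-0.444) / (8) = -1.008
Residual b − A·x = (2.000, 1.217, 2.472, -0.855); ∞-norm = 2.472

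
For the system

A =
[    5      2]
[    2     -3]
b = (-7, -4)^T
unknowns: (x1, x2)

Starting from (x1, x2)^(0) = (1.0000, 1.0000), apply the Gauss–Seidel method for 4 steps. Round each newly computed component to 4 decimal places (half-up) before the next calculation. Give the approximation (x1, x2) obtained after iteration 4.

Iteration 1:
  x1 = (-7 - (2)·1.0000) / (5) = -1.8000
  x2 = (-4 - (2)·-1.8000) / (-3) = 0.1333
Iteration 2:
  x1 = (-7 - (2)·0.1333) / (5) = -1.4533
  x2 = (-4 - (2)·-1.4533) / (-3) = 0.3645
Iteration 3:
  x1 = (-7 - (2)·0.3645) / (5) = -1.5458
  x2 = (-4 - (2)·-1.5458) / (-3) = 0.3028
Iteration 4:
  x1 = (-7 - (2)·0.3028) / (5) = -1.5211
  x2 = (-4 - (2)·-1.5211) / (-3) = 0.3193

(-1.5211, 0.3193)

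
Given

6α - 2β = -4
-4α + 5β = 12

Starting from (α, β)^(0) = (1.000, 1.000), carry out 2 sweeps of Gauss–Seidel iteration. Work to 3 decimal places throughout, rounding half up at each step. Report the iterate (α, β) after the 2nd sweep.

Iteration 1:
  α = (-4 - (-2)·1.000) / (6) = -0.333
  β = (12 - (-4)·-0.333) / (5) = 2.134
Iteration 2:
  α = (-4 - (-2)·2.134) / (6) = 0.045
  β = (12 - (-4)·0.045) / (5) = 2.436

(0.045, 2.436)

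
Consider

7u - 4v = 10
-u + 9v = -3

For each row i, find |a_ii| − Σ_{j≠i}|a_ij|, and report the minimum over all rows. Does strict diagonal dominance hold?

3

row 1: |7| − (4) = 3
row 2: |9| − (1) = 8
minimum over rows = 3 → strictly diagonally dominant (convergence guaranteed)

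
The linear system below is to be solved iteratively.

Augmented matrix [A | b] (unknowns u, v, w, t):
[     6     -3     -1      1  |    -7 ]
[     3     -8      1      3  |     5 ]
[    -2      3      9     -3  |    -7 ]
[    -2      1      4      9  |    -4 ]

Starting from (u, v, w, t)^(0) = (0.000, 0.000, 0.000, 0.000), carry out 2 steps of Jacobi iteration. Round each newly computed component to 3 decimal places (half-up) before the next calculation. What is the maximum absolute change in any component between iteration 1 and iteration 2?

0.701

Iteration 1:
  u = (-7 - (-3)·0.000 - (-1)·0.000 - (1)·0.000) / (6) = -1.167
  v = (5 - (3)·0.000 - (1)·0.000 - (3)·0.000) / (-8) = -0.625
  w = (-7 - (-2)·0.000 - (3)·0.000 - (-3)·0.000) / (9) = -0.778
  t = (-4 - (-2)·0.000 - (1)·0.000 - (4)·0.000) / (9) = -0.444
Iteration 2:
  u = (-7 - (-3)·-0.625 - (-1)·-0.778 - (1)·-0.444) / (6) = -1.535
  v = (5 - (3)·-1.167 - (1)·-0.778 - (3)·-0.444) / (-8) = -1.326
  w = (-7 - (-2)·-1.167 - (3)·-0.625 - (-3)·-0.444) / (9) = -0.977
  t = (-4 - (-2)·-1.167 - (1)·-0.625 - (4)·-0.778) / (9) = -0.289
Change: (-0.368, -0.701, -0.199, 0.155) → max |·| = 0.701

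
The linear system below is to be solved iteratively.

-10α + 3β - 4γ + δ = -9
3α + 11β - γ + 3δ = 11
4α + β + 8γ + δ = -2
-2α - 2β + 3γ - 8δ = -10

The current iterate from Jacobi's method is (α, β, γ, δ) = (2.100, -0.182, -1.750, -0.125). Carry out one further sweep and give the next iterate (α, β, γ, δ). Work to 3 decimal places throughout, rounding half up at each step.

One sweep:
  α = (-9 - (3)·-0.182 - (-4)·-1.750 - (1)·-0.125) / (-10) = 1.533
  β = (11 - (3)·2.100 - (-1)·-1.750 - (3)·-0.125) / (11) = 0.302
  γ = (-2 - (4)·2.100 - (1)·-0.182 - (1)·-0.125) / (8) = -1.262
  δ = (-10 - (-2)·2.100 - (-2)·-0.182 - (3)·-1.750) / (-8) = 0.114

(1.533, 0.302, -1.262, 0.114)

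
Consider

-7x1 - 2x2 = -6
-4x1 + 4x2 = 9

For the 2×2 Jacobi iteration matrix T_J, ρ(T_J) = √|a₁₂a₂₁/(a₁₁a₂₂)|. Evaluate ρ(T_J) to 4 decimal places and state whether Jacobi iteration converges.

0.5345

a₁₂a₂₁/(a₁₁a₂₂) = (-2)·(-4) / ((-7)·(4)) = -0.285714
ρ = √|-0.285714| = √0.285714 = 0.5345
ρ < 1, so Jacobi converges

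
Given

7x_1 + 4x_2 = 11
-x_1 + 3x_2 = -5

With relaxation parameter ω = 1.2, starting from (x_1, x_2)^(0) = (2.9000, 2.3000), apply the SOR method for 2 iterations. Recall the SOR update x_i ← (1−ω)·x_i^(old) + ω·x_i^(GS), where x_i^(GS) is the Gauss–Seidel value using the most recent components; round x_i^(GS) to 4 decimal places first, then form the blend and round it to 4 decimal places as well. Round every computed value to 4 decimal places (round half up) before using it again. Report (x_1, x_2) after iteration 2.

(3.7013, -0.0058)

Iteration 1:
  x_1: GS value = (11 - (4)·2.3000) / (7) = 0.2571;  x_1 ← (1−ω)·2.9000 + ω·0.2571 = -0.2715
  x_2: GS value = (-5 - (-1)·-0.2715) / (3) = -1.7572;  x_2 ← (1−ω)·2.3000 + ω·-1.7572 = -2.5686
Iteration 2:
  x_1: GS value = (11 - (4)·-2.5686) / (7) = 3.0392;  x_1 ← (1−ω)·-0.2715 + ω·3.0392 = 3.7013
  x_2: GS value = (-5 - (-1)·3.7013) / (3) = -0.4329;  x_2 ← (1−ω)·-2.5686 + ω·-0.4329 = -0.0058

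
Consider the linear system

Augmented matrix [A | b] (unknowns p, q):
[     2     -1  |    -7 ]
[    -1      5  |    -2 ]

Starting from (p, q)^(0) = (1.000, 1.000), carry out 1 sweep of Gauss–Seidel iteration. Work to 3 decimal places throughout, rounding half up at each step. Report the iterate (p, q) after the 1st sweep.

(-3.000, -1.000)

Iteration 1:
  p = (-7 - (-1)·1.000) / (2) = -3.000
  q = (-2 - (-1)·-3.000) / (5) = -1.000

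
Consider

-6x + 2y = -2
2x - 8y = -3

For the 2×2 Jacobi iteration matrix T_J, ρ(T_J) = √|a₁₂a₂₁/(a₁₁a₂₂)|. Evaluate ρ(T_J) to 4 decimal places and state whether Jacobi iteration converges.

0.2887

a₁₂a₂₁/(a₁₁a₂₂) = (2)·(2) / ((-6)·(-8)) = 0.083333
ρ = √|0.083333| = √0.083333 = 0.2887
ρ < 1, so Jacobi converges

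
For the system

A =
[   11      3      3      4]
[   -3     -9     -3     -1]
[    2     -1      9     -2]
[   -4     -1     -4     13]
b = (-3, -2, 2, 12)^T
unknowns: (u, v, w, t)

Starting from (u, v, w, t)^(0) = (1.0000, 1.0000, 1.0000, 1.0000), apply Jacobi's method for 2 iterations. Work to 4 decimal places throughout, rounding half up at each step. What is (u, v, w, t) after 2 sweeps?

(-0.7995, 0.3256, 0.7821, 0.6193)

Iteration 1:
  u = (-3 - (3)·1.0000 - (3)·1.0000 - (4)·1.0000) / (11) = -1.1818
  v = (-2 - (-3)·1.0000 - (-3)·1.0000 - (-1)·1.0000) / (-9) = -0.5556
  w = (2 - (2)·1.0000 - (-1)·1.0000 - (-2)·1.0000) / (9) = 0.3333
  t = (12 - (-4)·1.0000 - (-1)·1.0000 - (-4)·1.0000) / (13) = 1.6154
Iteration 2:
  u = (-3 - (3)·-0.5556 - (3)·0.3333 - (4)·1.6154) / (11) = -0.7995
  v = (-2 - (-3)·-1.1818 - (-3)·0.3333 - (-1)·1.6154) / (-9) = 0.3256
  w = (2 - (2)·-1.1818 - (-1)·-0.5556 - (-2)·1.6154) / (9) = 0.7821
  t = (12 - (-4)·-1.1818 - (-1)·-0.5556 - (-4)·0.3333) / (13) = 0.6193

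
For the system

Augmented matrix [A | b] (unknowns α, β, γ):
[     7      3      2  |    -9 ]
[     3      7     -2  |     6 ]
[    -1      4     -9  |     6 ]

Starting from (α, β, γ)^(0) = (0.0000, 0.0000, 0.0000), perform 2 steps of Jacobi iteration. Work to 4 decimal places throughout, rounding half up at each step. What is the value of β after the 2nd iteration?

1.2177

Iteration 1:
  α = (-9 - (3)·0.0000 - (2)·0.0000) / (7) = -1.2857
  β = (6 - (3)·0.0000 - (-2)·0.0000) / (7) = 0.8571
  γ = (6 - (-1)·0.0000 - (4)·0.0000) / (-9) = -0.6667
Iteration 2:
  α = (-9 - (3)·0.8571 - (2)·-0.6667) / (7) = -1.4626
  β = (6 - (3)·-1.2857 - (-2)·-0.6667) / (7) = 1.2177
  γ = (6 - (-1)·-1.2857 - (4)·0.8571) / (-9) = -0.1429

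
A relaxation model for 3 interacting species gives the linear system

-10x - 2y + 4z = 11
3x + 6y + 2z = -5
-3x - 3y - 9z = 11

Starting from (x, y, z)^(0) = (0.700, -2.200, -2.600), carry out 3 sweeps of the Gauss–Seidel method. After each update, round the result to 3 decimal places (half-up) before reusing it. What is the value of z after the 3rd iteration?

-0.785

Iteration 1:
  x = (11 - (-2)·-2.200 - (4)·-2.600) / (-10) = -1.700
  y = (-5 - (3)·-1.700 - (2)·-2.600) / (6) = 0.883
  z = (11 - (-3)·-1.700 - (-3)·0.883) / (-9) = -0.950
Iteration 2:
  x = (11 - (-2)·0.883 - (4)·-0.950) / (-10) = -1.657
  y = (-5 - (3)·-1.657 - (2)·-0.950) / (6) = 0.312
  z = (11 - (-3)·-1.657 - (-3)·0.312) / (-9) = -0.774
Iteration 3:
  x = (11 - (-2)·0.312 - (4)·-0.774) / (-10) = -1.472
  y = (-5 - (3)·-1.472 - (2)·-0.774) / (6) = 0.161
  z = (11 - (-3)·-1.472 - (-3)·0.161) / (-9) = -0.785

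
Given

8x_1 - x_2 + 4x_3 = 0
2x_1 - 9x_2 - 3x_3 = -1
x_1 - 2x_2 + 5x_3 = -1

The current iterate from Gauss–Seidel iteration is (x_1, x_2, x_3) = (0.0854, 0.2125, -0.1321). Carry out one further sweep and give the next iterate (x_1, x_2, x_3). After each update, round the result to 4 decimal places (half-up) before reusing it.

(0.0926, 0.1757, -0.1482)

One sweep:
  x_1 = (0 - (-1)·0.2125 - (4)·-0.1321) / (8) = 0.0926
  x_2 = (-1 - (2)·0.0926 - (-3)·-0.1321) / (-9) = 0.1757
  x_3 = (-1 - (1)·0.0926 - (-2)·0.1757) / (5) = -0.1482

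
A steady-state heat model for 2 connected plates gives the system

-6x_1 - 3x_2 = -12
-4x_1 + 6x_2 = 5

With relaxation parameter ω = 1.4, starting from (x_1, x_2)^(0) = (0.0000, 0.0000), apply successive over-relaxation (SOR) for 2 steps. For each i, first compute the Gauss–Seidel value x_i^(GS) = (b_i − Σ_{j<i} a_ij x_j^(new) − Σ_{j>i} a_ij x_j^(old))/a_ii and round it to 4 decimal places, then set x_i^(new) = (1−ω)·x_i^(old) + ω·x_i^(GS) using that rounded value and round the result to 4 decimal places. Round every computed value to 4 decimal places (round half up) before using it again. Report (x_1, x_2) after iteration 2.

(-0.9660, -1.2470)

Iteration 1:
  x_1: GS value = (-12 - (-3)·0.0000) / (-6) = 2.0000;  x_1 ← (1−ω)·0.0000 + ω·2.0000 = 2.8000
  x_2: GS value = (5 - (-4)·2.8000) / (6) = 2.7000;  x_2 ← (1−ω)·0.0000 + ω·2.7000 = 3.7800
Iteration 2:
  x_1: GS value = (-12 - (-3)·3.7800) / (-6) = 0.1100;  x_1 ← (1−ω)·2.8000 + ω·0.1100 = -0.9660
  x_2: GS value = (5 - (-4)·-0.9660) / (6) = 0.1893;  x_2 ← (1−ω)·3.7800 + ω·0.1893 = -1.2470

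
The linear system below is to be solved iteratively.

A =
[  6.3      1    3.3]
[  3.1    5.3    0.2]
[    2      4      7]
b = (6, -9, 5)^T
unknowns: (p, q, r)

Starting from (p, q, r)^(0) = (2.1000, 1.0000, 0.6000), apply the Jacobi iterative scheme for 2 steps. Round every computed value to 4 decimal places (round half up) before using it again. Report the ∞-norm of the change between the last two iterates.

2.7196

Iteration 1:
  p = (6 - (1)·1.0000 - (3.3)·0.6000) / (6.3) = 0.4794
  q = (-9 - (3.1)·2.1000 - (0.2)·0.6000) / (5.3) = -2.9491
  r = (5 - (2)·2.1000 - (4)·1.0000) / (7) = -0.4571
Iteration 2:
  p = (6 - (1)·-2.9491 - (3.3)·-0.4571) / (6.3) = 1.6599
  q = (-9 - (3.1)·0.4794 - (0.2)·-0.4571) / (5.3) = -1.9613
  r = (5 - (2)·0.4794 - (4)·-2.9491) / (7) = 2.2625
Change: (1.1805, 0.9878, 2.7196) → max |·| = 2.7196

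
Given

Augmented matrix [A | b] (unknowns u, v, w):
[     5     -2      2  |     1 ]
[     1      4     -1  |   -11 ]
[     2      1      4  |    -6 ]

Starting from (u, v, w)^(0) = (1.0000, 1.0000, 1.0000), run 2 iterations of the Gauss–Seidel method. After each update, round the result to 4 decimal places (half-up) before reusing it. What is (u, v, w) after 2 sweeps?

Iteration 1:
  u = (1 - (-2)·1.0000 - (2)·1.0000) / (5) = 0.2000
  v = (-11 - (1)·0.2000 - (-1)·1.0000) / (4) = -2.5500
  w = (-6 - (2)·0.2000 - (1)·-2.5500) / (4) = -0.9625
Iteration 2:
  u = (1 - (-2)·-2.5500 - (2)·-0.9625) / (5) = -0.4350
  v = (-11 - (1)·-0.4350 - (-1)·-0.9625) / (4) = -2.8819
  w = (-6 - (2)·-0.4350 - (1)·-2.8819) / (4) = -0.5620

(-0.4350, -2.8819, -0.5620)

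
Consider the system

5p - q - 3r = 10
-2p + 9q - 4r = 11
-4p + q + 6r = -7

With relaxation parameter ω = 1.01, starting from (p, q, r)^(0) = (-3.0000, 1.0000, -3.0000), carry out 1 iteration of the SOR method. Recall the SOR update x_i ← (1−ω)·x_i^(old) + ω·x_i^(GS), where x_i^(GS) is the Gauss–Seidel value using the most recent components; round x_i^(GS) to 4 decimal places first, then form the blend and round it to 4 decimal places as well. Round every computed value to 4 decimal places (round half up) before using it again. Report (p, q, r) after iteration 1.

Iteration 1:
  p: GS value = (10 - (-1)·1.0000 - (-3)·-3.0000) / (5) = 0.4000;  p ← (1−ω)·-3.0000 + ω·0.4000 = 0.4340
  q: GS value = (11 - (-2)·0.4340 - (-4)·-3.0000) / (9) = -0.0147;  q ← (1−ω)·1.0000 + ω·-0.0147 = -0.0248
  r: GS value = (-7 - (-4)·0.4340 - (1)·-0.0248) / (6) = -0.8732;  r ← (1−ω)·-3.0000 + ω·-0.8732 = -0.8519

(0.4340, -0.0248, -0.8519)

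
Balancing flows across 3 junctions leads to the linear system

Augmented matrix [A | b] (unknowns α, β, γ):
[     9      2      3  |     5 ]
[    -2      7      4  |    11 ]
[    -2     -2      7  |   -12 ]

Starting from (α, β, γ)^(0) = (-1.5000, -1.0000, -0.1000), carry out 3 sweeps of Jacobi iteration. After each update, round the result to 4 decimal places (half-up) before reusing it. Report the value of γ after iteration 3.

Iteration 1:
  α = (5 - (2)·-1.0000 - (3)·-0.1000) / (9) = 0.8111
  β = (11 - (-2)·-1.5000 - (4)·-0.1000) / (7) = 1.2000
  γ = (-12 - (-2)·-1.5000 - (-2)·-1.0000) / (7) = -2.4286
Iteration 2:
  α = (5 - (2)·1.2000 - (3)·-2.4286) / (9) = 1.0984
  β = (11 - (-2)·0.8111 - (4)·-2.4286) / (7) = 3.1909
  γ = (-12 - (-2)·0.8111 - (-2)·1.2000) / (7) = -1.1397
Iteration 3:
  α = (5 - (2)·3.1909 - (3)·-1.1397) / (9) = 0.2264
  β = (11 - (-2)·1.0984 - (4)·-1.1397) / (7) = 2.5365
  γ = (-12 - (-2)·1.0984 - (-2)·3.1909) / (7) = -0.4888

-0.4888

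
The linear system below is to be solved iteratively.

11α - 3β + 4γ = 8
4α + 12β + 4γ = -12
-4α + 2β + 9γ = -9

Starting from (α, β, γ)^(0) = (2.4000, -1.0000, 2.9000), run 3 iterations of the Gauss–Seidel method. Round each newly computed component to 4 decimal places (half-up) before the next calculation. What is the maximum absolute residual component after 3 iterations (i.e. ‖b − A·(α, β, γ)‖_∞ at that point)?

Iteration 1:
  α = (8 - (-3)·-1.0000 - (4)·2.9000) / (11) = -0.6000
  β = (-12 - (4)·-0.6000 - (4)·2.9000) / (12) = -1.7667
  γ = (-9 - (-4)·-0.6000 - (2)·-1.7667) / (9) = -0.8741
Iteration 2:
  α = (8 - (-3)·-1.7667 - (4)·-0.8741) / (11) = 0.5633
  β = (-12 - (4)·0.5633 - (4)·-0.8741) / (12) = -0.8964
  γ = (-9 - (-4)·0.5633 - (2)·-0.8964) / (9) = -0.5504
Iteration 3:
  α = (8 - (-3)·-0.8964 - (4)·-0.5504) / (11) = 0.6829
  β = (-12 - (4)·0.6829 - (4)·-0.5504) / (12) = -1.0442
  γ = (-9 - (-4)·0.6829 - (2)·-1.0442) / (9) = -0.4644
Residual b − A·x = (-0.7869, -0.3436, -0.0004); ∞-norm = 0.7869

0.7869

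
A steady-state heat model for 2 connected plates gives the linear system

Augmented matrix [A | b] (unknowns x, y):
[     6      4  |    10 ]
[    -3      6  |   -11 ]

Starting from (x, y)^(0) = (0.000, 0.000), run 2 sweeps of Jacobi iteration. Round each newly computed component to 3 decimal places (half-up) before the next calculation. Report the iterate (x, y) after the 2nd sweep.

(2.889, -1.000)

Iteration 1:
  x = (10 - (4)·0.000) / (6) = 1.667
  y = (-11 - (-3)·0.000) / (6) = -1.833
Iteration 2:
  x = (10 - (4)·-1.833) / (6) = 2.889
  y = (-11 - (-3)·1.667) / (6) = -1.000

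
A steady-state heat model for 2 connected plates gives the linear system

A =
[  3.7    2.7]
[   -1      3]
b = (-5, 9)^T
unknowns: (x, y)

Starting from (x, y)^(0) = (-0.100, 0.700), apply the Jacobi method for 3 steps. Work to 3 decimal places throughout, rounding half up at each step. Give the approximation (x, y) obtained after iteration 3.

(-3.087, 1.828)

Iteration 1:
  x = (-5 - (2.7)·0.700) / (3.7) = -1.862
  y = (9 - (-1)·-0.100) / (3) = 2.967
Iteration 2:
  x = (-5 - (2.7)·2.967) / (3.7) = -3.516
  y = (9 - (-1)·-1.862) / (3) = 2.379
Iteration 3:
  x = (-5 - (2.7)·2.379) / (3.7) = -3.087
  y = (9 - (-1)·-3.516) / (3) = 1.828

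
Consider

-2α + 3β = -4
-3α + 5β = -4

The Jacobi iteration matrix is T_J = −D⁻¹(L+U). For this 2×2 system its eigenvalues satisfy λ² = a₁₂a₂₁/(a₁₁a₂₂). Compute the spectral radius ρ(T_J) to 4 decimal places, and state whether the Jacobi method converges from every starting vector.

a₁₂a₂₁/(a₁₁a₂₂) = (3)·(-3) / ((-2)·(5)) = 0.900000
ρ = √|0.900000| = √0.900000 = 0.9487
ρ < 1, so Jacobi converges

0.9487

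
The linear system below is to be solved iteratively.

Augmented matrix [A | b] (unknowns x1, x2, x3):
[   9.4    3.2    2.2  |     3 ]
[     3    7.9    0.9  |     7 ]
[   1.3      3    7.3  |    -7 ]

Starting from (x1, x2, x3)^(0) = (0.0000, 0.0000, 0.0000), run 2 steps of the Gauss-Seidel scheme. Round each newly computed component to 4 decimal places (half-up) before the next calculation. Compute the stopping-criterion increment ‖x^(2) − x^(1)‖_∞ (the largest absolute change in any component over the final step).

Iteration 1:
  x1 = (3 - (3.2)·0.0000 - (2.2)·0.0000) / (9.4) = 0.3191
  x2 = (7 - (3)·0.3191 - (0.9)·0.0000) / (7.9) = 0.7649
  x3 = (-7 - (1.3)·0.3191 - (3)·0.7649) / (7.3) = -1.3301
Iteration 2:
  x1 = (3 - (3.2)·0.7649 - (2.2)·-1.3301) / (9.4) = 0.3701
  x2 = (7 - (3)·0.3701 - (0.9)·-1.3301) / (7.9) = 0.8971
  x3 = (-7 - (1.3)·0.3701 - (3)·0.8971) / (7.3) = -1.3935
Change: (0.0510, 0.1322, -0.0634) → max |·| = 0.1322

0.1322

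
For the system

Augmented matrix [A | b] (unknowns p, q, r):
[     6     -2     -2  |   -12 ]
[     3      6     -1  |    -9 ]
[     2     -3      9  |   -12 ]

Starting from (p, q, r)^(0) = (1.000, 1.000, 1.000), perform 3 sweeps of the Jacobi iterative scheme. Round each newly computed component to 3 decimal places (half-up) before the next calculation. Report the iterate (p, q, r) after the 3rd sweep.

Iteration 1:
  p = (-12 - (-2)·1.000 - (-2)·1.000) / (6) = -1.333
  q = (-9 - (3)·1.000 - (-1)·1.000) / (6) = -1.833
  r = (-12 - (2)·1.000 - (-3)·1.000) / (9) = -1.222
Iteration 2:
  p = (-12 - (-2)·-1.833 - (-2)·-1.222) / (6) = -3.018
  q = (-9 - (3)·-1.333 - (-1)·-1.222) / (6) = -1.037
  r = (-12 - (2)·-1.333 - (-3)·-1.833) / (9) = -1.648
Iteration 3:
  p = (-12 - (-2)·-1.037 - (-2)·-1.648) / (6) = -2.895
  q = (-9 - (3)·-3.018 - (-1)·-1.648) / (6) = -0.266
  r = (-12 - (2)·-3.018 - (-3)·-1.037) / (9) = -1.008

(-2.895, -0.266, -1.008)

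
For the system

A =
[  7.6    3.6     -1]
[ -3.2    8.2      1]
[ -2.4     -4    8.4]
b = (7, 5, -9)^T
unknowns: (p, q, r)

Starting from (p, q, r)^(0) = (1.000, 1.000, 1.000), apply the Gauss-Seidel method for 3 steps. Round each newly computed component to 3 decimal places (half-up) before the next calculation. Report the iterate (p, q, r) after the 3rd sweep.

Iteration 1:
  p = (7 - (3.6)·1.000 - (-1)·1.000) / (7.6) = 0.579
  q = (5 - (-3.2)·0.579 - (1)·1.000) / (8.2) = 0.714
  r = (-9 - (-2.4)·0.579 - (-4)·0.714) / (8.4) = -0.566
Iteration 2:
  p = (7 - (3.6)·0.714 - (-1)·-0.566) / (7.6) = 0.508
  q = (5 - (-3.2)·0.508 - (1)·-0.566) / (8.2) = 0.877
  r = (-9 - (-2.4)·0.508 - (-4)·0.877) / (8.4) = -0.509
Iteration 3:
  p = (7 - (3.6)·0.877 - (-1)·-0.509) / (7.6) = 0.439
  q = (5 - (-3.2)·0.439 - (1)·-0.509) / (8.2) = 0.843
  r = (-9 - (-2.4)·0.439 - (-4)·0.843) / (8.4) = -0.545

(0.439, 0.843, -0.545)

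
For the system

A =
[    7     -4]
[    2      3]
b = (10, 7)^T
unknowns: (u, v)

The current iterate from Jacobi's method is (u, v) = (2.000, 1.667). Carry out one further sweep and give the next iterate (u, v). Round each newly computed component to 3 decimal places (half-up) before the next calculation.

One sweep:
  u = (10 - (-4)·1.667) / (7) = 2.381
  v = (7 - (2)·2.000) / (3) = 1.000

(2.381, 1.000)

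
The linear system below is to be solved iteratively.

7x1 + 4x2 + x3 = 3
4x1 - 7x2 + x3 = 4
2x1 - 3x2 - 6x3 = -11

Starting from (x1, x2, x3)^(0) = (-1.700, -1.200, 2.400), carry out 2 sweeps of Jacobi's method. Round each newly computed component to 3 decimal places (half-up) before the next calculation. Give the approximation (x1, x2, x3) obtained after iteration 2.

(0.848, 0.136, 2.690)

Iteration 1:
  x1 = (3 - (4)·-1.200 - (1)·2.400) / (7) = 0.771
  x2 = (4 - (4)·-1.700 - (1)·2.400) / (-7) = -1.200
  x3 = (-11 - (2)·-1.700 - (-3)·-1.200) / (-6) = 1.867
Iteration 2:
  x1 = (3 - (4)·-1.200 - (1)·1.867) / (7) = 0.848
  x2 = (4 - (4)·0.771 - (1)·1.867) / (-7) = 0.136
  x3 = (-11 - (2)·0.771 - (-3)·-1.200) / (-6) = 2.690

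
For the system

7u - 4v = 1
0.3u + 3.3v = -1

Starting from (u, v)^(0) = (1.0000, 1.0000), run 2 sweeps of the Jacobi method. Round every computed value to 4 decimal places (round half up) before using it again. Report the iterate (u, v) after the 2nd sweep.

Iteration 1:
  u = (1 - (-4)·1.0000) / (7) = 0.7143
  v = (-1 - (0.3)·1.0000) / (3.3) = -0.3939
Iteration 2:
  u = (1 - (-4)·-0.3939) / (7) = -0.0822
  v = (-1 - (0.3)·0.7143) / (3.3) = -0.3680

(-0.0822, -0.3680)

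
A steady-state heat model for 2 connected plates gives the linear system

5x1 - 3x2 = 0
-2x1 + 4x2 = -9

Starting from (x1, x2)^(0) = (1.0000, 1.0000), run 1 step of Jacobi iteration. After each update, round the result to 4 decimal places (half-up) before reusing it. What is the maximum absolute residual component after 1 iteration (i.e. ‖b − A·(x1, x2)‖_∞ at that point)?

Iteration 1:
  x1 = (0 - (-3)·1.0000) / (5) = 0.6000
  x2 = (-9 - (-2)·1.0000) / (4) = -1.7500
Residual b − A·x = (-8.2500, -0.8000); ∞-norm = 8.2500

8.2500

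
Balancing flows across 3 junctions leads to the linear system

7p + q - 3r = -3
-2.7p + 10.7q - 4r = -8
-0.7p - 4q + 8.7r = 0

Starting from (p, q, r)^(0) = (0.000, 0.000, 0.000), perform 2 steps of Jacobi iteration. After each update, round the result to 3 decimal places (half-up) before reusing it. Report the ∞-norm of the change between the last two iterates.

0.378

Iteration 1:
  p = (-3 - (1)·0.000 - (-3)·0.000) / (7) = -0.429
  q = (-8 - (-2.7)·0.000 - (-4)·0.000) / (10.7) = -0.748
  r = (0 - (-0.7)·0.000 - (-4)·0.000) / (8.7) = 0.000
Iteration 2:
  p = (-3 - (1)·-0.748 - (-3)·0.000) / (7) = -0.322
  q = (-8 - (-2.7)·-0.429 - (-4)·0.000) / (10.7) = -0.856
  r = (0 - (-0.7)·-0.429 - (-4)·-0.748) / (8.7) = -0.378
Change: (0.107, -0.108, -0.378) → max |·| = 0.378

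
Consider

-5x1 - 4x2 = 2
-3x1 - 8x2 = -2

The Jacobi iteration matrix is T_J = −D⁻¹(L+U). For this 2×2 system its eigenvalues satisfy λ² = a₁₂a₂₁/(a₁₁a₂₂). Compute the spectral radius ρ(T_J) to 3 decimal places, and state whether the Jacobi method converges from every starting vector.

0.548

a₁₂a₂₁/(a₁₁a₂₂) = (-4)·(-3) / ((-5)·(-8)) = 0.300000
ρ = √|0.300000| = √0.300000 = 0.548
ρ < 1, so Jacobi converges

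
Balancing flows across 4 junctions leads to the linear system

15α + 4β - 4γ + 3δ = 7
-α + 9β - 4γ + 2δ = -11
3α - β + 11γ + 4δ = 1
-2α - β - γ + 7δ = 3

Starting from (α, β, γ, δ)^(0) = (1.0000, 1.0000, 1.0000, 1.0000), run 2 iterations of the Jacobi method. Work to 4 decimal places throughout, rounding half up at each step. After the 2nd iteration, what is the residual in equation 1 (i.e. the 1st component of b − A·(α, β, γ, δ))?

Iteration 1:
  α = (7 - (4)·1.0000 - (-4)·1.0000 - (3)·1.0000) / (15) = 0.2667
  β = (-11 - (-1)·1.0000 - (-4)·1.0000 - (2)·1.0000) / (9) = -0.8889
  γ = (1 - (3)·1.0000 - (-1)·1.0000 - (4)·1.0000) / (11) = -0.4545
  δ = (3 - (-2)·1.0000 - (-1)·1.0000 - (-1)·1.0000) / (7) = 1.0000
Iteration 2:
  α = (7 - (4)·-0.8889 - (-4)·-0.4545 - (3)·1.0000) / (15) = 0.3825
  β = (-11 - (-1)·0.2667 - (-4)·-0.4545 - (2)·1.0000) / (9) = -1.6168
  γ = (1 - (3)·0.2667 - (-1)·-0.8889 - (4)·1.0000) / (11) = -0.4263
  δ = (3 - (-2)·0.2667 - (-1)·-0.8889 - (-1)·-0.4545) / (7) = 0.3129
Residual b − A·x = (5.0858, 1.6027, 1.6734, -0.4684)

5.0858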